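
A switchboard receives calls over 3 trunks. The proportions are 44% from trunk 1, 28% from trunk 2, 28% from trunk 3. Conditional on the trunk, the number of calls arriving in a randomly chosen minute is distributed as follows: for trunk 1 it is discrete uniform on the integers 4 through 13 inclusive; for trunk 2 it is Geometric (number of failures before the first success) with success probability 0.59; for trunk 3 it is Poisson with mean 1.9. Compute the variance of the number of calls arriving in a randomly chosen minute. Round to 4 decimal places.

17.4775

Per component, 1: μ=8.5, E[X²]=80.5; 2: μ=0.694915, E[X²]=1.66073; 3: μ=1.9, E[X²]=5.51.
E[X] = 0.44·8.5 + 0.28·0.694915 + 0.28·1.9 = 4.46658.
E[X²] = 0.44·80.5 + 0.28·1.66073 + 0.28·5.51 = 37.4278.
Var(X) = E[X²] − (E[X])² = 37.4278 − 19.9503 = 17.4775.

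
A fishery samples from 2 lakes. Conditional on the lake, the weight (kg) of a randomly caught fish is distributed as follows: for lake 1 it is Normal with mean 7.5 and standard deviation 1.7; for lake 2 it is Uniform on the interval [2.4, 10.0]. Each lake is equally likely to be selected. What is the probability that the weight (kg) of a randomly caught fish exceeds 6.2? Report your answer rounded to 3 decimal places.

0.639

Conditional on each lake, P(X > 6.2): 1: 0.777777; 2: 0.5.
By total probability, P(X > 6.2) = 0.5·0.777777 + 0.5·0.5 = 0.638888.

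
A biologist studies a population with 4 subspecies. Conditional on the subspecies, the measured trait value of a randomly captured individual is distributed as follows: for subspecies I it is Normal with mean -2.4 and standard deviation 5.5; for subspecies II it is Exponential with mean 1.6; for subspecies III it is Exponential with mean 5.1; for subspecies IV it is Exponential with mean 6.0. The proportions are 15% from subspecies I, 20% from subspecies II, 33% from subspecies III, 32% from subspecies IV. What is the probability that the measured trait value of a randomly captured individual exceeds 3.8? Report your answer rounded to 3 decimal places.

Conditional on each subspecies, P(X > 3.8): I: 0.129814; II: 0.0930145; III: 0.474688; IV: 0.530819.
By total probability, P(X > 3.8) = 0.15·0.129814 + 0.2·0.0930145 + 0.33·0.474688 + 0.32·0.530819 = 0.364584.

0.365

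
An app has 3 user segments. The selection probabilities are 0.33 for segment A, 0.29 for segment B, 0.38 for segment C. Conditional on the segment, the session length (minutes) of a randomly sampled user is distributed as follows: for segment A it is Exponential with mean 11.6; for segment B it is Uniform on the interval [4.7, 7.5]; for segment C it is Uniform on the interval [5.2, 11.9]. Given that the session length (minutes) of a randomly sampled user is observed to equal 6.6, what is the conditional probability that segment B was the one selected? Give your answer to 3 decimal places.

0.587

Likelihoods f(6.6 | ·): A: 0.0488027; B: 0.357143; C: 0.149254.
Posterior ∝ prior × likelihood. Numerator for B: 0.29·0.357143 = 0.103571.
Normalizing constant: 0.33·0.0488027 + 0.29·0.357143 + 0.38·0.149254 = 0.176393.
P(B | observation) = 0.103571 / 0.176393 = 0.587164.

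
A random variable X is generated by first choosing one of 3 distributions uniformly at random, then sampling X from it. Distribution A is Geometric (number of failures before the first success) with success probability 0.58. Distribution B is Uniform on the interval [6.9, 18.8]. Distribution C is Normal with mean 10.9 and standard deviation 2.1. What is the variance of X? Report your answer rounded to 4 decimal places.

Per component, A: μ=0.724138, E[X²]=1.77289; B: μ=12.85, E[X²]=176.923; C: μ=10.9, E[X²]=123.22.
E[X] = 0.333333·0.724138 + 0.333333·12.85 + 0.333333·10.9 = 8.15805.
E[X²] = 0.333333·1.77289 + 0.333333·176.923 + 0.333333·123.22 = 100.639.
Var(X) = E[X²] − (E[X])² = 100.639 − 66.5537 = 34.085.

34.0850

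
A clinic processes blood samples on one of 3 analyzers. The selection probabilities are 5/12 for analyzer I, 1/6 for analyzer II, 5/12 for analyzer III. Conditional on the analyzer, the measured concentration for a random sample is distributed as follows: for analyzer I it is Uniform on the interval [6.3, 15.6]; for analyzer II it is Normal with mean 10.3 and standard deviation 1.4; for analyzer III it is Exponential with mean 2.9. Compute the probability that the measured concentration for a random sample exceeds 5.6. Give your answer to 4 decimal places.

0.6437

Conditional on each analyzer, P(X > 5.6): I: 1; II: 0.999606; III: 0.144998.
By total probability, P(X > 5.6) = 0.416667·1 + 0.166667·0.999606 + 0.416667·0.144998 = 0.643684.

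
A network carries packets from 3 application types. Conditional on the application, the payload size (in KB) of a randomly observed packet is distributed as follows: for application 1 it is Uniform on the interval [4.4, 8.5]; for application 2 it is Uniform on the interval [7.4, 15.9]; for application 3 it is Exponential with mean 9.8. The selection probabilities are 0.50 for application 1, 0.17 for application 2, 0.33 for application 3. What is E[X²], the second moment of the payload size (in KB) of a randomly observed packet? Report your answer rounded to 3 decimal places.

108.984

For each component E[X²] = Var + (mean)², giving 1: 43.0033; 2: 141.743; 3: 192.08.
Overall E[X²] = 0.5·43.0033 + 0.17·141.743 + 0.33·192.08 = 108.984.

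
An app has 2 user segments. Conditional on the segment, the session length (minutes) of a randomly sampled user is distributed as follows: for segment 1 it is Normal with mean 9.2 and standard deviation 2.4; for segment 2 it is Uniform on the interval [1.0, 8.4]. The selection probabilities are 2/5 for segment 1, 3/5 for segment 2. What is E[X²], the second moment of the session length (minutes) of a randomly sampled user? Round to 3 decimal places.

For each component E[X²] = Var + (mean)², giving 1: 90.4; 2: 26.6533.
Overall E[X²] = 0.4·90.4 + 0.6·26.6533 = 52.152.

52.152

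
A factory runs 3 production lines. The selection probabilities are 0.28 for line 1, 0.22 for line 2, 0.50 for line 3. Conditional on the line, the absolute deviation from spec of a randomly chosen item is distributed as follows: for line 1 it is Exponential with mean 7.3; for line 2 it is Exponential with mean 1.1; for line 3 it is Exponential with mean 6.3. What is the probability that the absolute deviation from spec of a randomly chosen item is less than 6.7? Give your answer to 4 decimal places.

0.7150

Conditional on each line, P(X < 6.7): 1: 0.600607; 2: 0.997737; 3: 0.654752.
By total probability, P(X < 6.7) = 0.28·0.600607 + 0.22·0.997737 + 0.5·0.654752 = 0.715048.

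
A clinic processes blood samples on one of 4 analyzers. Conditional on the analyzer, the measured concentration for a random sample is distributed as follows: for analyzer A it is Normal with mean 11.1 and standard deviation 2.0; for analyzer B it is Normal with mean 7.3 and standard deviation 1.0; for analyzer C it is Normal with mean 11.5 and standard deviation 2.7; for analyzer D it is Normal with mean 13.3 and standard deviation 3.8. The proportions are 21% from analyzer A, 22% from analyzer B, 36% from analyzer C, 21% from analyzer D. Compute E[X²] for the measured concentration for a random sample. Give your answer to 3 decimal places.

For each component E[X²] = Var + (mean)², giving A: 127.21; B: 54.29; C: 139.54; D: 191.33.
Overall E[X²] = 0.21·127.21 + 0.22·54.29 + 0.36·139.54 + 0.21·191.33 = 129.072.

129.072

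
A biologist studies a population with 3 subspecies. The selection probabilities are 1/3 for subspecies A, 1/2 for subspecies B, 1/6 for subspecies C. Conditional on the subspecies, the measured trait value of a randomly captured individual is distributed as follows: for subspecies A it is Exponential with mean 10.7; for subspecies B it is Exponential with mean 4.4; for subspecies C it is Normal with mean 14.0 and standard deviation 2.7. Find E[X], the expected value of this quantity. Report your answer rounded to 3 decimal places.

8.100

Component means — A: 10.7; B: 4.4; C: 14.
E[X] = 0.333333·10.7 + 0.5·4.4 + 0.166667·14 = 8.1.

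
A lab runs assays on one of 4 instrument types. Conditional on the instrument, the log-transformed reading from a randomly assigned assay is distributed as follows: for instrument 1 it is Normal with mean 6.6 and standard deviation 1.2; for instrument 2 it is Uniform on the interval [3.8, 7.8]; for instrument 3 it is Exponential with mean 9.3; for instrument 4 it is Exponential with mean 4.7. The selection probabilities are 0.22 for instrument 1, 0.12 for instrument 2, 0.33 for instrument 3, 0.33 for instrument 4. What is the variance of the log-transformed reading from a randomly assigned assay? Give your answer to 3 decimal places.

39.954

Per component, 1: μ=6.6, E[X²]=45; 2: μ=5.8, E[X²]=34.9733; 3: μ=9.3, E[X²]=172.98; 4: μ=4.7, E[X²]=44.18.
E[X] = 0.22·6.6 + 0.12·5.8 + 0.33·9.3 + 0.33·4.7 = 6.768.
E[X²] = 0.22·45 + 0.12·34.9733 + 0.33·172.98 + 0.33·44.18 = 85.7596.
Var(X) = E[X²] − (E[X])² = 85.7596 − 45.8058 = 39.9538.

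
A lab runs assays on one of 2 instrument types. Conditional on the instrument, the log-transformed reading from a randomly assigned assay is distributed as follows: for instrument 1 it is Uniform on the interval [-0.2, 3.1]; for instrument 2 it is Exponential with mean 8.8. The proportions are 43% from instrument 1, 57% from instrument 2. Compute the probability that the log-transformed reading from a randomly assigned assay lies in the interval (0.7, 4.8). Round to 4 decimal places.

Conditional on each instrument, P(0.7 < X < 4.8): 1: 0.727273; 2: 0.343958.
By total probability, P(0.7 < X < 4.8) = 0.43·0.727273 + 0.57·0.343958 = 0.508783.

0.5088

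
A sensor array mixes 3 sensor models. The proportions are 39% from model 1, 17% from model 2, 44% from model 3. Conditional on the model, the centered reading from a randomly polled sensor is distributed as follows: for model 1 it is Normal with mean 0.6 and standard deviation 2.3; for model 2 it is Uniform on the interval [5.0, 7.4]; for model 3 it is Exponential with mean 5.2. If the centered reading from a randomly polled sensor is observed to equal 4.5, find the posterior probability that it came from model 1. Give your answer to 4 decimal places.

0.3109

Likelihoods f(4.5 | ·): 1: 0.0411939; 2: 0; 3: 0.0809403.
Posterior ∝ prior × likelihood. Numerator for 1: 0.39·0.0411939 = 0.0160656.
Normalizing constant: 0.39·0.0411939 + 0.17·0 + 0.44·0.0809403 = 0.0516793.
P(1 | observation) = 0.0160656 / 0.0516793 = 0.310871.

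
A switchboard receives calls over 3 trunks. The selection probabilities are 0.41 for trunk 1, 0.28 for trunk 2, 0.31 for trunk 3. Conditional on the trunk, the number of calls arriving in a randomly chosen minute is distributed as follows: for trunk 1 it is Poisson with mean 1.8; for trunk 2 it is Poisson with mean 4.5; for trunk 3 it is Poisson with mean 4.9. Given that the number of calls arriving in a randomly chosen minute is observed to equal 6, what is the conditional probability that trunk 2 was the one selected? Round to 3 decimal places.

Likelihoods P(X=6 | ·): 1: 0.00780859; 2: 0.12812; 3: 0.143153.
Posterior ∝ prior × likelihood. Numerator for 2: 0.28·0.12812 = 0.0358736.
Normalizing constant: 0.41·0.00780859 + 0.28·0.12812 + 0.31·0.143153 = 0.0834526.
P(2 | observation) = 0.0358736 / 0.0834526 = 0.429868.

0.430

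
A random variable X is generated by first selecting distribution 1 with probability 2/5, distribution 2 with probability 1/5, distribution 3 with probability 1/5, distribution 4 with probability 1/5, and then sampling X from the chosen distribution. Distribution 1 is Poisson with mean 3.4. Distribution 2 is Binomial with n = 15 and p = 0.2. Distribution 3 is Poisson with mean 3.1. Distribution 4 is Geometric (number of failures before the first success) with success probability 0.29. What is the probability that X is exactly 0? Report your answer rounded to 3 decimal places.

Conditional on each component, P(X = 0): 1: 0.0333733; 2: 0.0351844; 3: 0.0450492; 4: 0.29.
By total probability, P(X = 0) = 0.4·0.0333733 + 0.2·0.0351844 + 0.2·0.0450492 + 0.2·0.29 = 0.087396.

0.087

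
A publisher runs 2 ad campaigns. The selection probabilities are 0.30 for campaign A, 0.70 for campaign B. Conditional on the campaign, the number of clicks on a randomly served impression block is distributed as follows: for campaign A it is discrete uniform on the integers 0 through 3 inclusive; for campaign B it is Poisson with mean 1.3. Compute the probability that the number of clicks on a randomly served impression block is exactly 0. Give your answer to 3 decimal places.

Conditional on each campaign, P(X = 0): A: 0.25; B: 0.272532.
By total probability, P(X = 0) = 0.3·0.25 + 0.7·0.272532 = 0.265772.

0.266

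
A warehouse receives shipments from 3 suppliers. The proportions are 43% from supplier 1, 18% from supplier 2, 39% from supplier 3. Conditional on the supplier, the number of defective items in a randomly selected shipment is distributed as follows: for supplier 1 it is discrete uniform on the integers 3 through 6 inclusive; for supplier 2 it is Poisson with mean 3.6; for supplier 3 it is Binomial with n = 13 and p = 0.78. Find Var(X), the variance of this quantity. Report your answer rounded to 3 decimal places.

10.455

Per component, 1: μ=4.5, E[X²]=21.5; 2: μ=3.6, E[X²]=16.56; 3: μ=10.14, E[X²]=105.05.
E[X] = 0.43·4.5 + 0.18·3.6 + 0.39·10.14 = 6.5376.
E[X²] = 0.43·21.5 + 0.18·16.56 + 0.39·105.05 = 53.1955.
Var(X) = E[X²] − (E[X])² = 53.1955 − 42.7402 = 10.4552.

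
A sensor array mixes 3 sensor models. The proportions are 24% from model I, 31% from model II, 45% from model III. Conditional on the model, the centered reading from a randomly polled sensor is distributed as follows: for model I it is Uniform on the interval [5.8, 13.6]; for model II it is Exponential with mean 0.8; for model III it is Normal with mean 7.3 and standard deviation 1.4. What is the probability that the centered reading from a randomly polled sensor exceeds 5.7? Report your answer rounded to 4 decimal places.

0.6333

Conditional on each model, P(X > 5.7): I: 1; II: 0.000804733; III: 0.873451.
By total probability, P(X > 5.7) = 0.24·1 + 0.31·0.000804733 + 0.45·0.873451 = 0.633302.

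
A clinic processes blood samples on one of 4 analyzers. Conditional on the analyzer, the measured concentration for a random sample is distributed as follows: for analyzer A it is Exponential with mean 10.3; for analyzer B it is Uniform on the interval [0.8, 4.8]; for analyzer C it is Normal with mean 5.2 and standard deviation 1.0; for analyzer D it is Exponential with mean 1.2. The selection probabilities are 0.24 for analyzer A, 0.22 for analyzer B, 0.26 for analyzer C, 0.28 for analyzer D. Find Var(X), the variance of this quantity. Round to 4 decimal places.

Per component, A: μ=10.3, E[X²]=212.18; B: μ=2.8, E[X²]=9.17333; C: μ=5.2, E[X²]=28.04; D: μ=1.2, E[X²]=2.88.
E[X] = 0.24·10.3 + 0.22·2.8 + 0.26·5.2 + 0.28·1.2 = 4.776.
E[X²] = 0.24·212.18 + 0.22·9.17333 + 0.26·28.04 + 0.28·2.88 = 61.0381.
Var(X) = E[X²] − (E[X])² = 61.0381 − 22.8102 = 38.228.

38.2280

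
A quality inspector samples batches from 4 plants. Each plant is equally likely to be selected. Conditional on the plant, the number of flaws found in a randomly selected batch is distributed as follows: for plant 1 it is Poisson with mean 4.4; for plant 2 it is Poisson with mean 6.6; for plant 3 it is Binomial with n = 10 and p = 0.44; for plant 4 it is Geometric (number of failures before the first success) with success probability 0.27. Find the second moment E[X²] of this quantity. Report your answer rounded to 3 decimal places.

For each component E[X²] = Var + (mean)², giving 1: 23.76; 2: 50.16; 3: 21.824; 4: 17.3237.
Overall E[X²] = 0.25·23.76 + 0.25·50.16 + 0.25·21.824 + 0.25·17.3237 = 28.2669.

28.267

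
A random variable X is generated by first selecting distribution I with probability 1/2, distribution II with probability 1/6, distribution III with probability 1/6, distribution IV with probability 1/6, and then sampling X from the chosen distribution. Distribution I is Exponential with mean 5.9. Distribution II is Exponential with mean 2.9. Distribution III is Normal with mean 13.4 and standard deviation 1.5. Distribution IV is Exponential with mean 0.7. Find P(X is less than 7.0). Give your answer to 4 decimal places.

0.6658

Conditional on each component, P(X < 7.0): I: 0.694694; II: 0.910525; III: 9.92076e-06; IV: 0.999955.
By total probability, P(X < 7.0) = 0.5·0.694694 + 0.166667·0.910525 + 0.166667·9.92076e-06 + 0.166667·0.999955 = 0.665762.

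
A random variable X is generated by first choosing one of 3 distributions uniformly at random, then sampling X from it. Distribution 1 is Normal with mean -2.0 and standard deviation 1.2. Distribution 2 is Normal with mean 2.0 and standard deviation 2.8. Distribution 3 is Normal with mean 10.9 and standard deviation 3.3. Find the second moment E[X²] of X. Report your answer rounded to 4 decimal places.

For each component E[X²] = Var + (mean)², giving 1: 5.44; 2: 11.84; 3: 129.7.
Overall E[X²] = 0.333333·5.44 + 0.333333·11.84 + 0.333333·129.7 = 48.9933.

48.9933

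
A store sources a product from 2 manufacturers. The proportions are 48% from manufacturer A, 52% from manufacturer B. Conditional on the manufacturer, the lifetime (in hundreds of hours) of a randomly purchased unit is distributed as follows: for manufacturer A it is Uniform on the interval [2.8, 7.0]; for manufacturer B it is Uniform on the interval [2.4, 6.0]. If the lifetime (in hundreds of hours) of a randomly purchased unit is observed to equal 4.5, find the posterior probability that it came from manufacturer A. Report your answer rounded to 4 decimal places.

0.4417

Likelihoods f(4.5 | ·): A: 0.238095; B: 0.277778.
Posterior ∝ prior × likelihood. Numerator for A: 0.48·0.238095 = 0.114286.
Normalizing constant: 0.48·0.238095 + 0.52·0.277778 = 0.25873.
P(A | observation) = 0.114286 / 0.25873 = 0.441718.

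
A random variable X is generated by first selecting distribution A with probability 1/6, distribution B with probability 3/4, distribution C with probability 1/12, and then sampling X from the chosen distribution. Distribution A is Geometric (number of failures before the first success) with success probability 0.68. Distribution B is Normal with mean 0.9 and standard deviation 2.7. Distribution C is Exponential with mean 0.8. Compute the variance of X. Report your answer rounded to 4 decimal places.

5.6614

Per component, A: μ=0.470588, E[X²]=0.913495; B: μ=0.9, E[X²]=8.1; C: μ=0.8, E[X²]=1.28.
E[X] = 0.166667·0.470588 + 0.75·0.9 + 0.0833333·0.8 = 0.820098.
E[X²] = 0.166667·0.913495 + 0.75·8.1 + 0.0833333·1.28 = 6.33392.
Var(X) = E[X²] − (E[X])² = 6.33392 − 0.672561 = 5.66136.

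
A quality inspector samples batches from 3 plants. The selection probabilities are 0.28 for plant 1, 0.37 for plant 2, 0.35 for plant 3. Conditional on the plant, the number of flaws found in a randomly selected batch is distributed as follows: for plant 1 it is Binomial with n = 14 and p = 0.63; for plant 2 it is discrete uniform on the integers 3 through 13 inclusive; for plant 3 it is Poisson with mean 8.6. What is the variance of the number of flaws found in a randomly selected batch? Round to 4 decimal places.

7.7448

Per component, 1: μ=8.82, E[X²]=81.0558; 2: μ=8, E[X²]=74; 3: μ=8.6, E[X²]=82.56.
E[X] = 0.28·8.82 + 0.37·8 + 0.35·8.6 = 8.4396.
E[X²] = 0.28·81.0558 + 0.37·74 + 0.35·82.56 = 78.9716.
Var(X) = E[X²] − (E[X])² = 78.9716 − 71.2268 = 7.74478.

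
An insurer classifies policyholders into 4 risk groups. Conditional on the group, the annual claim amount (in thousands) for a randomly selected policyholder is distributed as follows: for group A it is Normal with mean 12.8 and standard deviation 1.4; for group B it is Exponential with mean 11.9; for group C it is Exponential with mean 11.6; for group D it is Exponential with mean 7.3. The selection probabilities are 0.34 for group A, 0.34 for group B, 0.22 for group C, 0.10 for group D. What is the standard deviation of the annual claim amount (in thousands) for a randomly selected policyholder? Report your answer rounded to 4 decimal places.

9.2795

Per component, A: μ=12.8, E[X²]=165.8; B: μ=11.9, E[X²]=283.22; C: μ=11.6, E[X²]=269.12; D: μ=7.3, E[X²]=106.58.
E[X] = 0.34·12.8 + 0.34·11.9 + 0.22·11.6 + 0.1·7.3 = 11.68.
E[X²] = 0.34·165.8 + 0.34·283.22 + 0.22·269.12 + 0.1·106.58 = 222.531.
Var(X) = E[X²] − (E[X])² = 222.531 − 136.422 = 86.1088.
SD(X) = √86.1088 = 9.27948.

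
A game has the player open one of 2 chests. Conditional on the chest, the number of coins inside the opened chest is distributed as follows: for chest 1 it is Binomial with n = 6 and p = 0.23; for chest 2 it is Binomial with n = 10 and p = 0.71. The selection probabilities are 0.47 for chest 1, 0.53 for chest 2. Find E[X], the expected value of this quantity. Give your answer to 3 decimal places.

4.412

Component means — 1: 1.38; 2: 7.1.
E[X] = 0.47·1.38 + 0.53·7.1 = 4.4116.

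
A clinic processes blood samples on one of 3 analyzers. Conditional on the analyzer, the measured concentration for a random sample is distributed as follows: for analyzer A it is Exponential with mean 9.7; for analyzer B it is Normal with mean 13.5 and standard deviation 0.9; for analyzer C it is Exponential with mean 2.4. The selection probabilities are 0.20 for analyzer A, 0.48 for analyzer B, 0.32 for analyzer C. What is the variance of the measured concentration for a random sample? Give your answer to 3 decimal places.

44.772

Per component, A: μ=9.7, E[X²]=188.18; B: μ=13.5, E[X²]=183.06; C: μ=2.4, E[X²]=11.52.
E[X] = 0.2·9.7 + 0.48·13.5 + 0.32·2.4 = 9.188.
E[X²] = 0.2·188.18 + 0.48·183.06 + 0.32·11.52 = 129.191.
Var(X) = E[X²] − (E[X])² = 129.191 − 84.4193 = 44.7719.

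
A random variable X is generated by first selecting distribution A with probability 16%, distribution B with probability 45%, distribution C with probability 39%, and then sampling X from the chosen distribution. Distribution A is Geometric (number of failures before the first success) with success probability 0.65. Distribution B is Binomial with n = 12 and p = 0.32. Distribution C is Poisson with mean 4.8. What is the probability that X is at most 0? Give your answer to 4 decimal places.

0.1116

Conditional on each component, P(X ≤ 0): A: 0.65; B: 0.00977478; C: 0.00822975.
By total probability, P(X ≤ 0) = 0.16·0.65 + 0.45·0.00977478 + 0.39·0.00822975 = 0.111608.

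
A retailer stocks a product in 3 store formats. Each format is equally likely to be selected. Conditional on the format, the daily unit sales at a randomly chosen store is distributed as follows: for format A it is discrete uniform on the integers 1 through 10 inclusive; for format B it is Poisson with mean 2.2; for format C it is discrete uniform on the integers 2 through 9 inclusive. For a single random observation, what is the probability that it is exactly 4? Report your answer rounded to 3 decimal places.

Conditional on each format, P(X = 4): A: 0.1; B: 0.108151; C: 0.125.
By total probability, P(X = 4) = 0.333333·0.1 + 0.333333·0.108151 + 0.333333·0.125 = 0.11105.

0.111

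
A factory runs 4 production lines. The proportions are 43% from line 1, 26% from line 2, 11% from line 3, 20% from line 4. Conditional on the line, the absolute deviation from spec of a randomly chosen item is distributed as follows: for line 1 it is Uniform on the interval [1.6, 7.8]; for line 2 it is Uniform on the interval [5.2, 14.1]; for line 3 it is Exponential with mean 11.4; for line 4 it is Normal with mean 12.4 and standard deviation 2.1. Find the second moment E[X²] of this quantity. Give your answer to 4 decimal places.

97.0294

For each component E[X²] = Var + (mean)², giving 1: 25.2933; 2: 99.7233; 3: 259.92; 4: 158.17.
Overall E[X²] = 0.43·25.2933 + 0.26·99.7233 + 0.11·259.92 + 0.2·158.17 = 97.0294.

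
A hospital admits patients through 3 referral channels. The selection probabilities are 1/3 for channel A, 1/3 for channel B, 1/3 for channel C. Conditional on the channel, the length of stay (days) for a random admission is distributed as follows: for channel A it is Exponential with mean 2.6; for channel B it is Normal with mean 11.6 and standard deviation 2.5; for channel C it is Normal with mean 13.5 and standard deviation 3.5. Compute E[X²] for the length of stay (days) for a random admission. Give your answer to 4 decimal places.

For each component E[X²] = Var + (mean)², giving A: 13.52; B: 140.81; C: 194.5.
Overall E[X²] = 0.333333·13.52 + 0.333333·140.81 + 0.333333·194.5 = 116.277.

116.2767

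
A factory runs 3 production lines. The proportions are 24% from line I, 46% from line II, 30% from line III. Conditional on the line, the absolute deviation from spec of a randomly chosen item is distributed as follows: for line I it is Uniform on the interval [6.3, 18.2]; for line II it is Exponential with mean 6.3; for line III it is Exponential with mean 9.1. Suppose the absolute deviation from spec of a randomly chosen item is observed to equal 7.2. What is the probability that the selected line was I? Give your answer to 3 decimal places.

0.345

Likelihoods f(7.2 | ·): I: 0.0840336; II: 0.0506201; III: 0.0498128.
Posterior ∝ prior × likelihood. Numerator for I: 0.24·0.0840336 = 0.0201681.
Normalizing constant: 0.24·0.0840336 + 0.46·0.0506201 + 0.3·0.0498128 = 0.0583971.
P(I | observation) = 0.0201681 / 0.0583971 = 0.34536.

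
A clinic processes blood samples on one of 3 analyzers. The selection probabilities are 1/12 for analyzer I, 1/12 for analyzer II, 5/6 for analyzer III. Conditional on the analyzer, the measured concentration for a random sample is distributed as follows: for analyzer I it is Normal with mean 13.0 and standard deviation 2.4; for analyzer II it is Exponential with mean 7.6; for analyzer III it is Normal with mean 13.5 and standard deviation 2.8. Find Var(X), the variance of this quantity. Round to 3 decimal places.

14.464

Per component, I: μ=13, E[X²]=174.76; II: μ=7.6, E[X²]=115.52; III: μ=13.5, E[X²]=190.09.
E[X] = 0.0833333·13 + 0.0833333·7.6 + 0.833333·13.5 = 12.9667.
E[X²] = 0.0833333·174.76 + 0.0833333·115.52 + 0.833333·190.09 = 182.598.
Var(X) = E[X²] − (E[X])² = 182.598 − 168.134 = 14.4639.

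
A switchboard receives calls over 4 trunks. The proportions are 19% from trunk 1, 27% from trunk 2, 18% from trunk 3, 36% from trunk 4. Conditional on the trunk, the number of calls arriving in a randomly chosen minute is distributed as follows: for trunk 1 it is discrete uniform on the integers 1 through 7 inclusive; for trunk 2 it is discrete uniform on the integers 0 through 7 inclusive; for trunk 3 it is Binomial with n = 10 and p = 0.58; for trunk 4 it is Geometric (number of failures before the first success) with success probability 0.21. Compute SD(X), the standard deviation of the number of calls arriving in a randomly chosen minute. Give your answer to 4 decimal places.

3.1186

Per component, 1: μ=4, E[X²]=20; 2: μ=3.5, E[X²]=17.5; 3: μ=5.8, E[X²]=36.076; 4: μ=3.7619, E[X²]=32.0658.
E[X] = 0.19·4 + 0.27·3.5 + 0.18·5.8 + 0.36·3.7619 = 4.10329.
E[X²] = 0.19·20 + 0.27·17.5 + 0.18·36.076 + 0.36·32.0658 = 26.5624.
Var(X) = E[X²] − (E[X])² = 26.5624 − 16.837 = 9.7254.
SD(X) = √9.7254 = 3.11856.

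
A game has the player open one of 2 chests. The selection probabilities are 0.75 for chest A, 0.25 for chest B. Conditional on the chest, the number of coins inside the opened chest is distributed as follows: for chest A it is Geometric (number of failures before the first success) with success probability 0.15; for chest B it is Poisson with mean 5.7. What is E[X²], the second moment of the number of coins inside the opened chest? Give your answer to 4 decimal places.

For each component E[X²] = Var + (mean)², giving A: 69.8889; B: 38.19.
Overall E[X²] = 0.75·69.8889 + 0.25·38.19 = 61.9642.

61.9642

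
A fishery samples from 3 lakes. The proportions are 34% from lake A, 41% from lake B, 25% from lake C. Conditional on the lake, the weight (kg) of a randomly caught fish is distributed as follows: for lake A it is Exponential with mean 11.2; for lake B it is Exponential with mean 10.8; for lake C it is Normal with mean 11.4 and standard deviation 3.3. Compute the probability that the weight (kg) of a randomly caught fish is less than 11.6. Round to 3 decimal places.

Conditional on each lake, P(X < 11.6): A: 0.645027; B: 0.658386; C: 0.524164.
By total probability, P(X < 11.6) = 0.34·0.645027 + 0.41·0.658386 + 0.25·0.524164 = 0.620288.

0.620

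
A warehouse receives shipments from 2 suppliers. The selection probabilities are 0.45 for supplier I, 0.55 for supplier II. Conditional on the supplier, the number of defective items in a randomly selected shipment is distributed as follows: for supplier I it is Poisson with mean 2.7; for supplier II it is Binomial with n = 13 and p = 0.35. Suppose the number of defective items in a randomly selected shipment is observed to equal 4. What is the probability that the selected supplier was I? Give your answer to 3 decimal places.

Likelihoods P(X=4 | ·): I: 0.148816; II: 0.222228.
Posterior ∝ prior × likelihood. Numerator for I: 0.45·0.148816 = 0.0669671.
Normalizing constant: 0.45·0.148816 + 0.55·0.222228 = 0.189192.
P(I | observation) = 0.0669671 / 0.189192 = 0.353963.

0.354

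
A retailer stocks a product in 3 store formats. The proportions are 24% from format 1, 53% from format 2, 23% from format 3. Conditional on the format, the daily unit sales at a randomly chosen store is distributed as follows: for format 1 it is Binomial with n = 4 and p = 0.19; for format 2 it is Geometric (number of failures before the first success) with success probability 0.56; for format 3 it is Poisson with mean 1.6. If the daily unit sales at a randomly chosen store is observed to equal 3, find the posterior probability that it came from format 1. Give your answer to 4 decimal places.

0.0856

Likelihoods P(X=3 | ·): 1: 0.0222232; 2: 0.047703; 3: 0.137828.
Posterior ∝ prior × likelihood. Numerator for 1: 0.24·0.0222232 = 0.00533356.
Normalizing constant: 0.24·0.0222232 + 0.53·0.047703 + 0.23·0.137828 = 0.0623166.
P(1 | observation) = 0.00533356 / 0.0623166 = 0.0855881.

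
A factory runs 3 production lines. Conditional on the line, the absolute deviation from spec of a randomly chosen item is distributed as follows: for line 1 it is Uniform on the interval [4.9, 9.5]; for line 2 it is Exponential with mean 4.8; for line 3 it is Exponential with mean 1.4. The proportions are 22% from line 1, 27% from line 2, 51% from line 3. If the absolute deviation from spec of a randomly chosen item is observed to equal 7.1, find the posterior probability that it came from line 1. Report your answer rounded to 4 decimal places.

Likelihoods f(7.1 | ·): 1: 0.217391; 2: 0.0474641; 3: 0.00448104.
Posterior ∝ prior × likelihood. Numerator for 1: 0.22·0.217391 = 0.0478261.
Normalizing constant: 0.22·0.217391 + 0.27·0.0474641 + 0.51·0.00448104 = 0.0629267.
P(1 | observation) = 0.0478261 / 0.0629267 = 0.760028.

0.7600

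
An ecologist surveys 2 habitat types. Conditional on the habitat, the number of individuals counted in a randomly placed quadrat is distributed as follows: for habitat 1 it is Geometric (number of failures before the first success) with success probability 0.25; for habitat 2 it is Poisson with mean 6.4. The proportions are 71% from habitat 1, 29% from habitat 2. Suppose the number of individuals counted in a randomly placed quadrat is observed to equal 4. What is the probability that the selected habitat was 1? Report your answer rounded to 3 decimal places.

Likelihoods P(X=4 | ·): 1: 0.0791016; 2: 0.116151.
Posterior ∝ prior × likelihood. Numerator for 1: 0.71·0.0791016 = 0.0561621.
Normalizing constant: 0.71·0.0791016 + 0.29·0.116151 = 0.089846.
P(1 | observation) = 0.0561621 / 0.089846 = 0.625093.

0.625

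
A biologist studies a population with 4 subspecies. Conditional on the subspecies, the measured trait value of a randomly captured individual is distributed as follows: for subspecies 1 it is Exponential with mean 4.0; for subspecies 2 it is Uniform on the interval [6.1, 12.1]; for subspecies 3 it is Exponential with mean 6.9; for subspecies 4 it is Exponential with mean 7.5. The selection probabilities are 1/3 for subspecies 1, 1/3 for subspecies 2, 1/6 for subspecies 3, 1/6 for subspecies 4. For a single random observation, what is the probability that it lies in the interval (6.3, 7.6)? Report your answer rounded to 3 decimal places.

0.114

Conditional on each subspecies, P(6.3 < X < 7.6): 1: 0.0574389; 2: 0.216667; 3: 0.068912; 4: 0.0687036.
By total probability, P(6.3 < X < 7.6) = 0.333333·0.0574389 + 0.333333·0.216667 + 0.166667·0.068912 + 0.166667·0.0687036 = 0.114304.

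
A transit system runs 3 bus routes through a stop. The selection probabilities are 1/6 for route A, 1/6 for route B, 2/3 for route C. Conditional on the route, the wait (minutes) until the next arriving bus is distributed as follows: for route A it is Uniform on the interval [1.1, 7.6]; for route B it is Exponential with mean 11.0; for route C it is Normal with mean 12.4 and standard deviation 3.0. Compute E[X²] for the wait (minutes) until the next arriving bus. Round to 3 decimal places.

For each component E[X²] = Var + (mean)², giving A: 22.4433; B: 242; C: 162.76.
Overall E[X²] = 0.166667·22.4433 + 0.166667·242 + 0.666667·162.76 = 152.581.

152.581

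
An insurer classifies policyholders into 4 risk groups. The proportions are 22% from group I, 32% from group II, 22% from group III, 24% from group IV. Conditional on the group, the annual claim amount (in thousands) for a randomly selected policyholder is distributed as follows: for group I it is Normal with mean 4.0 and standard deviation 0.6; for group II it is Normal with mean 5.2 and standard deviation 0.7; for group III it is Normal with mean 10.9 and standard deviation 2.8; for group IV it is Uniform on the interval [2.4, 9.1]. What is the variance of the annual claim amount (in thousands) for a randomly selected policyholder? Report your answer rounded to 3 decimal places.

Per component, I: μ=4, E[X²]=16.36; II: μ=5.2, E[X²]=27.53; III: μ=10.9, E[X²]=126.65; IV: μ=5.75, E[X²]=36.8033.
E[X] = 0.22·4 + 0.32·5.2 + 0.22·10.9 + 0.24·5.75 = 6.322.
E[X²] = 0.22·16.36 + 0.32·27.53 + 0.22·126.65 + 0.24·36.8033 = 49.1046.
Var(X) = E[X²] − (E[X])² = 49.1046 − 39.9677 = 9.13692.

9.137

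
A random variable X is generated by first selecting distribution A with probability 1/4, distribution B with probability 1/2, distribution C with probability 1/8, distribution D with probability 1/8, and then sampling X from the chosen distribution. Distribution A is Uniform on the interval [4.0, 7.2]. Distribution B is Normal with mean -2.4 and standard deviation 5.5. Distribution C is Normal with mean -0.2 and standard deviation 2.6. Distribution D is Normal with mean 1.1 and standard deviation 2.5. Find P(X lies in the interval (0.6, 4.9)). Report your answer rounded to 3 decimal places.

Conditional on each component, P(0.6 < X < 4.9): A: 0.28125; B: 0.200511; C: 0.35425; D: 0.515004.
By total probability, P(0.6 < X < 4.9) = 0.25·0.28125 + 0.5·0.200511 + 0.125·0.35425 + 0.125·0.515004 = 0.279225.

0.279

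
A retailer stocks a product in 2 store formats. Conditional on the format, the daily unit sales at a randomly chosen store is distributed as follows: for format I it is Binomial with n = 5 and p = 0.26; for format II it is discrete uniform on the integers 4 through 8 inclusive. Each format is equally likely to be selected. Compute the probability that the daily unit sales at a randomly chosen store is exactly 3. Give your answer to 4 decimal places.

0.0481

Conditional on each format, P(X = 3): I: 0.0962462; II: 0.
By total probability, P(X = 3) = 0.5·0.0962462 + 0.5·0 = 0.0481231.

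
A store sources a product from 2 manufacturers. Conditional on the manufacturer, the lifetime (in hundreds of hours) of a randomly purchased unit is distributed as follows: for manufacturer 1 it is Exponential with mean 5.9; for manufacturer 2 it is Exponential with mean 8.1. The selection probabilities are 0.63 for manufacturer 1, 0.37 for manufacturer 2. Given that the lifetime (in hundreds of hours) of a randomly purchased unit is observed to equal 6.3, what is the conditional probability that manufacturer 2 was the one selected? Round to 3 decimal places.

0.364

Likelihoods f(6.3 | ·): 1: 0.0582653; 2: 0.0567192.
Posterior ∝ prior × likelihood. Numerator for 2: 0.37·0.0567192 = 0.0209861.
Normalizing constant: 0.63·0.0582653 + 0.37·0.0567192 = 0.0576932.
P(2 | observation) = 0.0209861 / 0.0576932 = 0.363753.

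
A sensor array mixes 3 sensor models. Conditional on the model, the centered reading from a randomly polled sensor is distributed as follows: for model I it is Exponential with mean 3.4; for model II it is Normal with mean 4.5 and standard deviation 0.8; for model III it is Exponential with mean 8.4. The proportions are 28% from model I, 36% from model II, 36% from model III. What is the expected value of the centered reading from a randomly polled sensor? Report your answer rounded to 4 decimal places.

Component means — I: 3.4; II: 4.5; III: 8.4.
E[X] = 0.28·3.4 + 0.36·4.5 + 0.36·8.4 = 5.596.

5.5960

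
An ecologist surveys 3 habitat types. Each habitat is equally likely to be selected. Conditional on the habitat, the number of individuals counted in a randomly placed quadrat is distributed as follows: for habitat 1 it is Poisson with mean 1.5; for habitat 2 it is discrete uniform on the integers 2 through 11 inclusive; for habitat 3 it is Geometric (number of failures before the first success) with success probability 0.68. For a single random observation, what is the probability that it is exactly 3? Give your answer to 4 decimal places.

0.0826

Conditional on each habitat, P(X = 3): 1: 0.125511; 2: 0.1; 3: 0.0222822.
By total probability, P(X = 3) = 0.333333·0.125511 + 0.333333·0.1 + 0.333333·0.0222822 = 0.0825977.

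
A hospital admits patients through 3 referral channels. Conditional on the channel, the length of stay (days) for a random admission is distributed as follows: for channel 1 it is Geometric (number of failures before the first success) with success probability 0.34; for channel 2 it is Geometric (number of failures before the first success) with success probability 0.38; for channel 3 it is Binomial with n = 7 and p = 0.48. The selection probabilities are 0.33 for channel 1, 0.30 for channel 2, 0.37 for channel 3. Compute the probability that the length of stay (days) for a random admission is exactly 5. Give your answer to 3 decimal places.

Conditional on each channel, P(X = 5): 1: 0.0425793; 2: 0.034813; 3: 0.144688.
By total probability, P(X = 5) = 0.33·0.0425793 + 0.3·0.034813 + 0.37·0.144688 = 0.0780296.

0.078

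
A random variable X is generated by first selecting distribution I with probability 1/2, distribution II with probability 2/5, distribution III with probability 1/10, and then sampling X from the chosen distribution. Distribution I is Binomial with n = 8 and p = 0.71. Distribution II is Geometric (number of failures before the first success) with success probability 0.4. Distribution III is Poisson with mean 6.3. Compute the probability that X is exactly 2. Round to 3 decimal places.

0.065

Conditional on each component, P(X = 2): I: 0.00839581; II: 0.144; III: 0.0364415.
By total probability, P(X = 2) = 0.5·0.00839581 + 0.4·0.144 + 0.1·0.0364415 = 0.0654421.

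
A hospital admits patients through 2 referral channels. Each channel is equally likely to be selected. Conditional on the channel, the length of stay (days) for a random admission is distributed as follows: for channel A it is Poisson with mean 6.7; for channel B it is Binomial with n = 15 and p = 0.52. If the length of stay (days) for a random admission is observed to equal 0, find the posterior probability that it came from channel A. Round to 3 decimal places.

0.987

Likelihoods P(X=0 | ·): A: 0.00123091; B: 1.65432e-05.
Posterior ∝ prior × likelihood. Numerator for A: 0.5·0.00123091 = 0.000615456.
Normalizing constant: 0.5·0.00123091 + 0.5·1.65432e-05 = 0.000623728.
P(A | observation) = 0.000615456 / 0.000623728 = 0.986738.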